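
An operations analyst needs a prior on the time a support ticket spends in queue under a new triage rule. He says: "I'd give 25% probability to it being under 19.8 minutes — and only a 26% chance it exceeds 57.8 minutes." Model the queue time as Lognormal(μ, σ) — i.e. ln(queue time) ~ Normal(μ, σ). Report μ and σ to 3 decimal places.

μ ≈ 3.534, σ ≈ 0.813

If T ~ Lognormal(μ,σ) then ln T ~ Normal(μ,σ), so the p-quantile of ln T is μ + z_p·σ.
ln(19.8) = 2.986 and ln(57.8) = 4.057; z_{0.25} = -0.6745, z_{0.74} = 0.6433.
σ = (4.057 − 2.986)/(0.6433 − (-0.6745)) = 0.813.
μ = 2.986 − (-0.6745)·0.813 = 3.534.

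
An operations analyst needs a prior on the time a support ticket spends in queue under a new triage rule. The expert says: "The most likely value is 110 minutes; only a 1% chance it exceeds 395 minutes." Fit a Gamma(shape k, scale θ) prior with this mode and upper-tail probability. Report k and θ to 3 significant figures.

Gamma(k,θ) with k>1 has mode (k−1)θ, so θ = 110/(k−1).
Need P(X < 395) = 0.99 with θ tied to k this way. Start at k = 2, θ = 110: P(X<395) ≈ 0.873.
Too low — raise k to concentrate. Iterating converges to k ≈ 3.63.
Then θ = 110/(3.63−1) ≈ 41.8.

k ≈ 3.63, θ ≈ 41.8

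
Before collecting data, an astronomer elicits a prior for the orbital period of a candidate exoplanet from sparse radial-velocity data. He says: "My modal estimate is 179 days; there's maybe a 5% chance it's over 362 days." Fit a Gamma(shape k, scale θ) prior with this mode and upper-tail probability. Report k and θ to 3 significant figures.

k ≈ 6.58, θ ≈ 32.1

Gamma(k,θ) with k>1 has mode (k−1)θ, so θ = 179/(k−1).
Need P(X < 362) = 0.95 with θ tied to k this way. Start at k = 2, θ = 179: P(X<362) ≈ 0.600.
Too low — raise k to concentrate. Iterating converges to k ≈ 6.58.
Then θ = 179/(6.58−1) ≈ 32.1.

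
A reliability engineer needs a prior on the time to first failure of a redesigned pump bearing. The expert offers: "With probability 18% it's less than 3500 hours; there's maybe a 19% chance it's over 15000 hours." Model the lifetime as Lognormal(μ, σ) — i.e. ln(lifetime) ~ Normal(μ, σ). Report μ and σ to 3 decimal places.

If T ~ Lognormal(μ,σ) then ln T ~ Normal(μ,σ), so the p-quantile of ln T is μ + z_p·σ.
ln(3500) = 8.161 and ln(15000) = 9.616; z_{0.18} = -0.9154, z_{0.81} = 0.8779.
σ = (9.616 − 8.161)/(0.8779 − (-0.9154)) = 0.812.
μ = 8.161 − (-0.9154)·0.812 = 8.903.

μ ≈ 8.903, σ ≈ 0.812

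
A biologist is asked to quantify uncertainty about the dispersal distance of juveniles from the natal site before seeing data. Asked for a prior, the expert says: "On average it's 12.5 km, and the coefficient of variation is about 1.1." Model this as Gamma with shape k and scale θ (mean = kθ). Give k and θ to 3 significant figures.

k ≈ 0.826, θ ≈ 15.1

For Gamma(k, scale θ): mean = kθ, variance = kθ², so CV = 1/√k.
CV = 1.1, hence k = 1/CV² = 0.826.
Then θ = mean/k = 12.5/0.826 = 15.1.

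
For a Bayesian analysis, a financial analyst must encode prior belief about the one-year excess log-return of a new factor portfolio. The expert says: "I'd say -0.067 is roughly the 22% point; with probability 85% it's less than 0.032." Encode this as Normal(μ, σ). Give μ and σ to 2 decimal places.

The p-quantile of Normal(μ,σ) is μ + z_p·σ, with z_{0.22} = -0.7722 and z_{0.85} = 1.036.
Eliminate σ: μ = (z₂·x₁ − z₁·x₂)/(z₂ − z₁) = (1.036·-0.067 − (-0.7722)·0.032)/1.809 = -0.02.
Then σ = (x₂ − x₁)/(z₂ − z₁) = (0.032 − -0.067)/1.809 = 0.05.

μ = -0.02, σ = 0.05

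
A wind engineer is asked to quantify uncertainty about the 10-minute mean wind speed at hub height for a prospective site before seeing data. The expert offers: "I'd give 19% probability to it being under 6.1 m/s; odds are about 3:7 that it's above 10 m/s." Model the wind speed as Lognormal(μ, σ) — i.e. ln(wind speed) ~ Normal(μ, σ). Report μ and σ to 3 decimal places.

If T ~ Lognormal(μ,σ) then ln T ~ Normal(μ,σ), so the p-quantile of ln T is μ + z_p·σ.
ln(6.1) = 1.808 and ln(10) = 2.303; z_{0.19} = -0.8779, z_{0.7} = 0.5244.
σ = (2.303 − 1.808)/(0.5244 − (-0.8779)) = 0.352.
μ = 1.808 − (-0.8779)·0.352 = 2.118.

μ ≈ 2.118, σ ≈ 0.352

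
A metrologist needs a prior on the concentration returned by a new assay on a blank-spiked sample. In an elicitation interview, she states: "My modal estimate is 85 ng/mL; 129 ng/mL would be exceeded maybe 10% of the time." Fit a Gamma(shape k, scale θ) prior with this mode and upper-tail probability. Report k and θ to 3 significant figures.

Gamma(k,θ) with k>1 has mode (k−1)θ, so θ = 85/(k−1).
Need P(X < 129) = 0.9 with θ tied to k this way. Start at k = 2, θ = 85: P(X<129) ≈ 0.448.
Too low — raise k to concentrate. Iterating converges to k ≈ 11.7.
Then θ = 85/(11.7−1) ≈ 7.94.

k ≈ 11.7, θ ≈ 7.94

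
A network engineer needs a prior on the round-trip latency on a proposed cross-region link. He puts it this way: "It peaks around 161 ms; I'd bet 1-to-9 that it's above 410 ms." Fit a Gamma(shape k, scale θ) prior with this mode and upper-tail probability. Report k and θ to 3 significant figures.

Gamma(k,θ) with k>1 has mode (k−1)θ, so θ = 161/(k−1).
Need P(X < 410) = 0.9 with θ tied to k this way. Start at k = 2, θ = 161: P(X<410) ≈ 0.722.
Too low — raise k to concentrate. Iterating converges to k ≈ 3.2.
Then θ = 161/(3.2−1) ≈ 73.3.

k ≈ 3.2, θ ≈ 73.3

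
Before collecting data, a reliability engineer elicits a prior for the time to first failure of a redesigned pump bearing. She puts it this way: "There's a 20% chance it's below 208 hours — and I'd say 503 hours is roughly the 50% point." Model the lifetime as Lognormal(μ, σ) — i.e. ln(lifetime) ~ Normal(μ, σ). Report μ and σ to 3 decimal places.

μ ≈ 6.221, σ ≈ 1.049

If T ~ Lognormal(μ,σ) then ln T ~ Normal(μ,σ), so the p-quantile of ln T is μ + z_p·σ.
ln(208) = 5.338 and ln(503) = 6.221; z_{0.2} = -0.8416, z_{0.5} = 0.
σ = (6.221 − 5.338)/(0 − (-0.8416)) = 1.049.
μ = 5.338 − (-0.8416)·1.049 = 6.221.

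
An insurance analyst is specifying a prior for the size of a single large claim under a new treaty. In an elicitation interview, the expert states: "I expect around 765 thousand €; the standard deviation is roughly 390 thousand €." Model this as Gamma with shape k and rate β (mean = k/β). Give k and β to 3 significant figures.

k ≈ 3.85, β ≈ 0.00503

For Gamma(k, rate β): mean = k/β, variance = k/β², so CV = 1/√k.
CV = SD/mean = 390/765 = 0.5098, hence k = 1/CV² = 3.85.
Then β = k/mean = 3.85/765 = 0.00503.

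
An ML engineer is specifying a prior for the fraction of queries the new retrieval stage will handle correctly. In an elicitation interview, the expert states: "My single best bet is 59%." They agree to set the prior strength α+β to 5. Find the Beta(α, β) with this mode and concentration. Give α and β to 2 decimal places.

α = 2.77, β = 2.23

For α,β > 1 the Beta mode is (α−1)/(α+β−2). With α+β = 5, the mode is (α−1)/3.
Set (α−1)/3 = 0.59 → α = 1 + 0.59·3 = 2.77.
β = 5 − α = 2.23.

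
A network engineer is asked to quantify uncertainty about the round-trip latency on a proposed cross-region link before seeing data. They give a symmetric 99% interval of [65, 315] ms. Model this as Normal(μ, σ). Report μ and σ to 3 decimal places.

μ = 190.000, σ = 48.528

A symmetric 99% interval runs μ ± z·σ with z = 2.576.
Half-width = 125, so σ = 125/2.576 = 48.528.
μ is the interval midpoint, 190.000.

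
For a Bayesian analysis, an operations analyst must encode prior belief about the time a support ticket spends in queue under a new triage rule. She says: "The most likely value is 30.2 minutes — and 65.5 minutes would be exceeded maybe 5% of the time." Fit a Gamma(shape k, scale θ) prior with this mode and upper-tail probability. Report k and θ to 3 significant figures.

Gamma(k,θ) with k>1 has mode (k−1)θ, so θ = 30.2/(k−1).
Need P(X < 65.5) = 0.95 with θ tied to k this way. Start at k = 2, θ = 30.2: P(X<65.5) ≈ 0.638.
Too low — raise k to concentrate. Iterating converges to k ≈ 5.6.
Then θ = 30.2/(5.6−1) ≈ 6.57.

k ≈ 5.6, θ ≈ 6.57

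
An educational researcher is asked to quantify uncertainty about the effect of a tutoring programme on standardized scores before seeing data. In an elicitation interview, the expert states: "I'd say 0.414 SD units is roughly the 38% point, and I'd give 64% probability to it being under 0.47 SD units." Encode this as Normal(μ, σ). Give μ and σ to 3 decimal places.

For Normal(μ,σ), the p-quantile is μ + z_p·σ. Here z_{0.38} = -0.3055, z_{0.64} = 0.3585.
So 0.414 = μ − 0.3055σ and 0.47 = μ + 0.3585σ.
Subtracting: σ = (0.47 − 0.414)/(0.3585 − (-0.3055)) = 0.084.
Then μ = 0.414 − (-0.3055)·0.084 = 0.440.

μ = 0.440, σ = 0.084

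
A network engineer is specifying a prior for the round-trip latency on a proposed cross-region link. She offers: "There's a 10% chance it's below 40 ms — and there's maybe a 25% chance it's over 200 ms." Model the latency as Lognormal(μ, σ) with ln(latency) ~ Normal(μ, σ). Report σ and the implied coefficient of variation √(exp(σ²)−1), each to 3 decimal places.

If T ~ Lognormal(μ,σ) then ln T ~ Normal(μ,σ), so the p-quantile of ln T is μ + z_p·σ.
ln(40) = 3.689 and ln(200) = 5.298; z_{0.1} = -1.282, z_{0.75} = 0.6745.
σ = (5.298 − 3.689)/(0.6745 − (-1.282)) = 0.823.
μ = 3.689 − (-1.282)·0.823 = 4.743.
CV = √(exp(σ²)−1) = √(exp(0.6770)−1) = 0.984.

σ ≈ 0.823, CV ≈ 0.984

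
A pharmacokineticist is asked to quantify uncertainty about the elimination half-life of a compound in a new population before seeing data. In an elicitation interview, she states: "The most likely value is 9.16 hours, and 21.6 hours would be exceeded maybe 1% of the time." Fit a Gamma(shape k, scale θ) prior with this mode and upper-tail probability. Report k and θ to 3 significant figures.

k ≈ 7.46, θ ≈ 1.42

Gamma(k,θ) with k>1 has mode (k−1)θ, so θ = 9.16/(k−1).
Need P(X < 21.6) = 0.99 with θ tied to k this way. Start at k = 2, θ = 9.16: P(X<21.6) ≈ 0.682.
Too low — raise k to concentrate. Iterating converges to k ≈ 7.46.
Then θ = 9.16/(7.46−1) ≈ 1.42.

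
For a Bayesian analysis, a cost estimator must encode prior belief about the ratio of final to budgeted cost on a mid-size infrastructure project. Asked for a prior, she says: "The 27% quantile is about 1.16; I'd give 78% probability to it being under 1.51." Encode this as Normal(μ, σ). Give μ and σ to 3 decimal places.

μ = 1.315, σ = 0.253

The p-quantile of Normal(μ,σ) is μ + z_p·σ, with z_{0.27} = -0.6128 and z_{0.78} = 0.7722.
Eliminate σ: μ = (z₂·x₁ − z₁·x₂)/(z₂ − z₁) = (0.7722·1.16 − (-0.6128)·1.51)/1.385 = 1.315.
Then σ = (x₂ − x₁)/(z₂ − z₁) = (1.51 − 1.16)/1.385 = 0.253.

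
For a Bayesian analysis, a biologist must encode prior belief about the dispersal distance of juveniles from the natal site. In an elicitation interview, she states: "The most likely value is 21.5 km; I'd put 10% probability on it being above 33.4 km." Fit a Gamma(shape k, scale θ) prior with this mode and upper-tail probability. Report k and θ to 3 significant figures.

Gamma(k,θ) with k>1 has mode (k−1)θ, so θ = 21.5/(k−1).
Need P(X < 33.4) = 0.9 with θ tied to k this way. Start at k = 2, θ = 21.5: P(X<33.4) ≈ 0.460.
Too low — raise k to concentrate. Iterating converges to k ≈ 10.6.
Then θ = 21.5/(10.6−1) ≈ 2.23.

k ≈ 10.6, θ ≈ 2.23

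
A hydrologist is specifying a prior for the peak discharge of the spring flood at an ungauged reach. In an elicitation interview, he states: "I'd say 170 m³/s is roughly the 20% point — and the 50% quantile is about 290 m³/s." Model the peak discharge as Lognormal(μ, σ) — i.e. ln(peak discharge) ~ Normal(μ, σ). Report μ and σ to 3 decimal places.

If T ~ Lognormal(μ,σ) then ln T ~ Normal(μ,σ), so the p-quantile of ln T is μ + z_p·σ.
ln(170) = 5.136 and ln(290) = 5.67; z_{0.2} = -0.8416, z_{0.5} = 0.
σ = (5.67 − 5.136)/(0 − (-0.8416)) = 0.635.
μ = 5.136 − (-0.8416)·0.635 = 5.670.

μ ≈ 5.670, σ ≈ 0.635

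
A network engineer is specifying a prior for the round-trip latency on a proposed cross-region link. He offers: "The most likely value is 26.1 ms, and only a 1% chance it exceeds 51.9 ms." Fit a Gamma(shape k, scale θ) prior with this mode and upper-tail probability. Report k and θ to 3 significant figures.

Gamma(k,θ) with k>1 has mode (k−1)θ, so θ = 26.1/(k−1).
Need P(X < 51.9) = 0.99 with θ tied to k this way. Start at k = 2, θ = 26.1: P(X<51.9) ≈ 0.591.
Too low — raise k to concentrate. Iterating converges to k ≈ 11.4.
Then θ = 26.1/(11.4−1) ≈ 2.51.

k ≈ 11.4, θ ≈ 2.51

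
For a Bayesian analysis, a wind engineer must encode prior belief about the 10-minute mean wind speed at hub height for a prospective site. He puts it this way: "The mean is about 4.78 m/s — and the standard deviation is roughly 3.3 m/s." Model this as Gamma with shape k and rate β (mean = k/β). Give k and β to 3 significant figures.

For Gamma(k, rate β): mean = k/β, variance = k/β², so CV = 1/√k.
CV = SD/mean = 3.3/4.78 = 0.6904, hence k = 1/CV² = 2.1.
Then β = k/mean = 2.1/4.78 = 0.439.

k ≈ 2.1, β ≈ 0.439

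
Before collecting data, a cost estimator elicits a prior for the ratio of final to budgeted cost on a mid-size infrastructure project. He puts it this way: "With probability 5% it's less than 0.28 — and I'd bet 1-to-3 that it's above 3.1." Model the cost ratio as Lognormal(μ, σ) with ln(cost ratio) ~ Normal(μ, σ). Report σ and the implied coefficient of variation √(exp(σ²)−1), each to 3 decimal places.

If T ~ Lognormal(μ,σ) then ln T ~ Normal(μ,σ), so the p-quantile of ln T is μ + z_p·σ.
ln(0.28) = -1.273 and ln(3.1) = 1.131; z_{0.05} = -1.645, z_{0.75} = 0.6745.
σ = (1.131 − -1.273)/(0.6745 − (-1.645)) = 1.037.
μ = -1.273 − (-1.645)·1.037 = 0.432.
CV = √(exp(σ²)−1) = √(exp(1.0747)−1) = 1.389.

σ ≈ 1.037, CV ≈ 1.389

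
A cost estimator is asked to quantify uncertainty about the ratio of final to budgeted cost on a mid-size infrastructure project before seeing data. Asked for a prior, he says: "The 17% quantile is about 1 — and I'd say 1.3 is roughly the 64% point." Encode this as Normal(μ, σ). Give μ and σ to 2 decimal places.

The p-quantile of Normal(μ,σ) is μ + z_p·σ, with z_{0.17} = -0.9542 and z_{0.64} = 0.3585.
Eliminate σ: μ = (z₂·x₁ − z₁·x₂)/(z₂ − z₁) = (0.3585·1 − (-0.9542)·1.3)/1.313 = 1.22.
Then σ = (x₂ − x₁)/(z₂ − z₁) = (1.3 − 1)/1.313 = 0.23.

μ = 1.22, σ = 0.23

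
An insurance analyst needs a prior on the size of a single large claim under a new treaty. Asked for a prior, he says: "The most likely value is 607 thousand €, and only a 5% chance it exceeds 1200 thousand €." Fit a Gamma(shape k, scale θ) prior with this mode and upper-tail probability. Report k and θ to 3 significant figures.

k ≈ 6.97, θ ≈ 102

Gamma(k,θ) with k>1 has mode (k−1)θ, so θ = 607/(k−1).
Need P(X < 1200) = 0.95 with θ tied to k this way. Start at k = 2, θ = 607: P(X<1200) ≈ 0.588.
Too low — raise k to concentrate. Iterating converges to k ≈ 6.97.
Then θ = 607/(6.97−1) ≈ 102.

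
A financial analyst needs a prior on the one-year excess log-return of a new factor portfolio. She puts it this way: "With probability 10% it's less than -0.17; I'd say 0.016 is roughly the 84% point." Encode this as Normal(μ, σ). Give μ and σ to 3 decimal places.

For Normal(μ,σ), the p-quantile is μ + z_p·σ. Here z_{0.1} = -1.282, z_{0.84} = 0.9945.
So -0.17 = μ − 1.282σ and 0.016 = μ + 0.9945σ.
Subtracting: σ = (0.016 − -0.17)/(0.9945 − (-1.282)) = 0.082.
Then μ = -0.17 − (-1.282)·0.082 = -0.065.

μ = -0.065, σ = 0.082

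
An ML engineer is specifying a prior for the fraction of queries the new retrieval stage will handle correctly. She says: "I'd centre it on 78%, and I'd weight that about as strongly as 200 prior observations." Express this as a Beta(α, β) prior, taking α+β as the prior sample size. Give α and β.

Under the effective-sample-size interpretation, Beta(α, β) has prior mean α/(α+β) and prior sample size α+β.
So α+β = 200 and α/(α+β) = 0.78, giving α = 0.78·200 = 156 and β = 200 − 156 = 44.

α = 156, β = 44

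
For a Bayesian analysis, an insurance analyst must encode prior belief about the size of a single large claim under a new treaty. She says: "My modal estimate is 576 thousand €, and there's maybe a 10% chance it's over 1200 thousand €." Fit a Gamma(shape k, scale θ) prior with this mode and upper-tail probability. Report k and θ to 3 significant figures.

k ≈ 4.56, θ ≈ 162

Gamma(k,θ) with k>1 has mode (k−1)θ, so θ = 576/(k−1).
Need P(X < 1200) = 0.9 with θ tied to k this way. Start at k = 2, θ = 576: P(X<1200) ≈ 0.616.
Too low — raise k to concentrate. Iterating converges to k ≈ 4.56.
Then θ = 576/(4.56−1) ≈ 162.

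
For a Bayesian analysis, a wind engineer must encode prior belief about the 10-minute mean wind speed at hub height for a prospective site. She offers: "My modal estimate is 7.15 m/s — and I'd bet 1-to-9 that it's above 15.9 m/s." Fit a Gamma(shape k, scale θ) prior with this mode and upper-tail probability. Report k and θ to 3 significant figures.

k ≈ 4.01, θ ≈ 2.37

Gamma(k,θ) with k>1 has mode (k−1)θ, so θ = 7.15/(k−1).
Need P(X < 15.9) = 0.9 with θ tied to k this way. Start at k = 2, θ = 7.15: P(X<15.9) ≈ 0.651.
Too low — raise k to concentrate. Iterating converges to k ≈ 4.01.
Then θ = 7.15/(4.01−1) ≈ 2.37.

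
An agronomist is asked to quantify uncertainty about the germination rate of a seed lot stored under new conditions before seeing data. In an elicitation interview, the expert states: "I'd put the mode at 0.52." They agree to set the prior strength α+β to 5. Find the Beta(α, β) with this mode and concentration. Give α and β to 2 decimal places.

For α,β > 1 the Beta mode is (α−1)/(α+β−2). With α+β = 5, the mode is (α−1)/3.
Set (α−1)/3 = 0.52 → α = 1 + 0.52·3 = 2.56.
β = 5 − α = 2.44.

α = 2.56, β = 2.44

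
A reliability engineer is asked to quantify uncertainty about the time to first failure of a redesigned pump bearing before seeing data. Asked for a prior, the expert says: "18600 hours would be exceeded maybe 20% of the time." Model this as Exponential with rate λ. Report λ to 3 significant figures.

P(T > 18600.0) = e^(−λ·18600.0) = 0.2, so λ = −ln(0.2)/18600.0 = 8.65e-05.

λ ≈ 8.65e-05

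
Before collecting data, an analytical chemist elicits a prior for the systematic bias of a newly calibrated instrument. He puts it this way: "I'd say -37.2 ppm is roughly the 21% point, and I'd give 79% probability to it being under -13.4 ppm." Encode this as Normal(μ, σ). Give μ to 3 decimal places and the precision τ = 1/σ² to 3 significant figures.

The p-quantile of Normal(μ,σ) is μ + z_p·σ, with z_{0.21} = -0.8064 and z_{0.79} = 0.8064.
Eliminate σ: μ = (z₂·x₁ − z₁·x₂)/(z₂ − z₁) = (0.8064·-37.2 − (-0.8064)·-13.4)/1.613 = -25.300.
Then σ = (x₂ − x₁)/(z₂ − z₁) = (-13.4 − -37.2)/1.613 = 14.757.
Precision τ = 1/σ² = 1/14.76² = 0.00459.

μ = -25.300, τ = 0.00459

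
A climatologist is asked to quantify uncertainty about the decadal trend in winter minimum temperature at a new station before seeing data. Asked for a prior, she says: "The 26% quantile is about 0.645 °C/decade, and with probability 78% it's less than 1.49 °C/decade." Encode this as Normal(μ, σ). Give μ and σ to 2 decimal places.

μ = 1.03, σ = 0.60

The p-quantile of Normal(μ,σ) is μ + z_p·σ, with z_{0.26} = -0.6433 and z_{0.78} = 0.7722.
Eliminate σ: μ = (z₂·x₁ − z₁·x₂)/(z₂ − z₁) = (0.7722·0.645 − (-0.6433)·1.49)/1.416 = 1.03.
Then σ = (x₂ − x₁)/(z₂ − z₁) = (1.49 − 0.645)/1.416 = 0.60.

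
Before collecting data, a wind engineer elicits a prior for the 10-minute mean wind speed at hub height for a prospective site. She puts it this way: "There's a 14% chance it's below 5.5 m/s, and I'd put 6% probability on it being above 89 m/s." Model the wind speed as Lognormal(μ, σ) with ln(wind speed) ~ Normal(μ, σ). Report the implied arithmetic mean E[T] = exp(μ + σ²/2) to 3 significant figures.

E[T] ≈ 30.1 m/s

If T ~ Lognormal(μ,σ) then ln T ~ Normal(μ,σ), so the p-quantile of ln T is μ + z_p·σ.
ln(5.5) = 1.705 and ln(89) = 4.489; z_{0.14} = -1.08, z_{0.94} = 1.555.
σ = (4.489 − 1.705)/(1.555 − (-1.08)) = 1.056.
μ = 1.705 − (-1.08)·1.056 = 2.846.
E[T] = exp(μ + σ²/2) = exp(2.846 + 0.5581) = 30.1 m/s.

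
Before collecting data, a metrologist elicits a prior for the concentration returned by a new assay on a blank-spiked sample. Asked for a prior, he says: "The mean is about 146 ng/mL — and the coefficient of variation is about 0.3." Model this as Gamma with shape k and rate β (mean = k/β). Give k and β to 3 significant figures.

k ≈ 11.1, β ≈ 0.0761

For Gamma(k, rate β): mean = k/β, variance = k/β², so CV = 1/√k.
CV = 0.3, hence k = 1/CV² = 11.1.
Then β = k/mean = 11.1/146 = 0.0761.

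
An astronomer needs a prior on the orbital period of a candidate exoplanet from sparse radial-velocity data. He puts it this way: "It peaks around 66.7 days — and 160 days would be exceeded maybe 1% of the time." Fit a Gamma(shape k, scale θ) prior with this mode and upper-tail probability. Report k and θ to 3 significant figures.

Gamma(k,θ) with k>1 has mode (k−1)θ, so θ = 66.7/(k−1).
Need P(X < 160) = 0.99 with θ tied to k this way. Start at k = 2, θ = 66.7: P(X<160) ≈ 0.691.
Too low — raise k to concentrate. Iterating converges to k ≈ 7.19.
Then θ = 66.7/(7.19−1) ≈ 10.8.

k ≈ 7.19, θ ≈ 10.8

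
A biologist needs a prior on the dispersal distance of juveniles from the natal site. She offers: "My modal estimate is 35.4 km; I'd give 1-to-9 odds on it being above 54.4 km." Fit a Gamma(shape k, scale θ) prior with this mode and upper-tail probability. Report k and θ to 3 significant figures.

Gamma(k,θ) with k>1 has mode (k−1)θ, so θ = 35.4/(k−1).
Need P(X < 54.4) = 0.9 with θ tied to k this way. Start at k = 2, θ = 35.4: P(X<54.4) ≈ 0.454.
Too low — raise k to concentrate. Iterating converges to k ≈ 11.1.
Then θ = 35.4/(11.1−1) ≈ 3.5.

k ≈ 11.1, θ ≈ 3.5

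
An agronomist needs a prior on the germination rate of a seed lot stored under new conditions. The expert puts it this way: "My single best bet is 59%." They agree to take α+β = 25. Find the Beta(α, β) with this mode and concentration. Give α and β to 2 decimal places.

For α,β > 1 the Beta mode is (α−1)/(α+β−2). With α+β = 25, the mode is (α−1)/23.
Set (α−1)/23 = 0.59 → α = 1 + 0.59·23 = 14.57.
β = 25 − α = 10.43.

α = 14.57, β = 10.43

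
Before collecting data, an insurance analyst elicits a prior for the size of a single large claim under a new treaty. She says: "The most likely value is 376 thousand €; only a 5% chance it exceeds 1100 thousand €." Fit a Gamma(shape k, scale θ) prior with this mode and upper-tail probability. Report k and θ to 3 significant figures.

k ≈ 3.31, θ ≈ 163

Gamma(k,θ) with k>1 has mode (k−1)θ, so θ = 376/(k−1).
Need P(X < 1100) = 0.95 with θ tied to k this way. Start at k = 2, θ = 376: P(X<1100) ≈ 0.789.
Too low — raise k to concentrate. Iterating converges to k ≈ 3.31.
Then θ = 376/(3.31−1) ≈ 163.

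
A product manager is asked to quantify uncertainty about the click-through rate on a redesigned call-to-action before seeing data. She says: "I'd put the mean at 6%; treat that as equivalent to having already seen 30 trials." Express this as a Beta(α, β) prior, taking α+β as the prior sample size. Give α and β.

Under the effective-sample-size interpretation, Beta(α, β) has prior mean α/(α+β) and prior sample size α+β.
So α+β = 30 and α/(α+β) = 0.06, giving α = 0.06·30 = 1.8 and β = 30 − 1.8 = 28.2.

α = 1.8, β = 28.2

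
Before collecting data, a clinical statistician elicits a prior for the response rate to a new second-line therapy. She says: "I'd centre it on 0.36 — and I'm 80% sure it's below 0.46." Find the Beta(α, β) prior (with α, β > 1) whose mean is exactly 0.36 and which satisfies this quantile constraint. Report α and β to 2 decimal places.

α ≈ 5.70, β ≈ 10.13

With mean 0.36 fixed, write α = 0.36s, β = 0.64s where s = α+β.
Need P(θ < 0.46) = 0.8 under Beta(0.36s, 0.64s). Normal approximation: (q−m)/√(m(1−m)/s) ≈ z_{0.8} = 0.842, so s ≈ 0.36·0.64·(0.842)²/(0.46−0.36)² = 16.3.
At s = 16.3: P(θ<0.46) ≈ 0.803. Adjusting to match 0.8 gives s ≈ 15.83.
So α = 0.36·15.83 ≈ 5.70, β = 0.64·15.83 ≈ 10.13.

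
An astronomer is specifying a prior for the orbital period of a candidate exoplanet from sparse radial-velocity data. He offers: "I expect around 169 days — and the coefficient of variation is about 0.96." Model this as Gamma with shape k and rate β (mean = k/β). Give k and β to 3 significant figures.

For Gamma(k, rate β): mean = k/β, variance = k/β², so CV = 1/√k.
CV = 0.96, hence k = 1/CV² = 1.09.
Then β = k/mean = 1.09/169 = 0.00642.

k ≈ 1.09, β ≈ 0.00642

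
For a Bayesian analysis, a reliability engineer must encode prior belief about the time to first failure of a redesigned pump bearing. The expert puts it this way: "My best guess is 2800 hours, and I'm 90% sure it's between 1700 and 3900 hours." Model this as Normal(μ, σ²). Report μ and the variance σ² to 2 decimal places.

A symmetric 90% interval runs μ ± z·σ with z = 1.645.
Half-width = 1100, so σ = 1100/1.645 = 668.753 and σ² = 447229.93.
μ is the stated best guess, 2800.00.

μ = 2800.00, σ² = 447229.93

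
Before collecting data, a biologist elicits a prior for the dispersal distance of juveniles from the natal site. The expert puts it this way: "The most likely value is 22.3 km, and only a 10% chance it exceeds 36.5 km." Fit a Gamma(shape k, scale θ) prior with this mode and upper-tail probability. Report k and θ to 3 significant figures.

k ≈ 8.76, θ ≈ 2.87

Gamma(k,θ) with k>1 has mode (k−1)θ, so θ = 22.3/(k−1).
Need P(X < 36.5) = 0.9 with θ tied to k this way. Start at k = 2, θ = 22.3: P(X<36.5) ≈ 0.487.
Too low — raise k to concentrate. Iterating converges to k ≈ 8.76.
Then θ = 22.3/(8.76−1) ≈ 2.87.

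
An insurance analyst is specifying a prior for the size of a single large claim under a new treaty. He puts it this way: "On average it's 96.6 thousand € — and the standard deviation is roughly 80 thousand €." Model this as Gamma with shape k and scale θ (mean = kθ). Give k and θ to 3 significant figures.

For Gamma(k, scale θ): mean = kθ, variance = kθ², so CV = 1/√k.
CV = SD/mean = 80/96.6 = 0.8282, hence k = 1/CV² = 1.46.
Then θ = mean/k = 96.6/1.46 = 66.3.

k ≈ 1.46, θ ≈ 66.3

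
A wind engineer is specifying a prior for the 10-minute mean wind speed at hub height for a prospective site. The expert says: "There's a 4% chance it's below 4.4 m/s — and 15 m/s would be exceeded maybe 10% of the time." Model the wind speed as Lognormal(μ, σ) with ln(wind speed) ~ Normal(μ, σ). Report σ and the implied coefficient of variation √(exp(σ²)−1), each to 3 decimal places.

If T ~ Lognormal(μ,σ) then ln T ~ Normal(μ,σ), so the p-quantile of ln T is μ + z_p·σ.
ln(4.4) = 1.482 and ln(15) = 2.708; z_{0.04} = -1.751, z_{0.9} = 1.282.
σ = (2.708 − 1.482)/(1.282 − (-1.751)) = 0.404.
μ = 1.482 − (-1.751)·0.404 = 2.190.
CV = √(exp(σ²)−1) = √(exp(0.1636)−1) = 0.422.

σ ≈ 0.404, CV ≈ 0.422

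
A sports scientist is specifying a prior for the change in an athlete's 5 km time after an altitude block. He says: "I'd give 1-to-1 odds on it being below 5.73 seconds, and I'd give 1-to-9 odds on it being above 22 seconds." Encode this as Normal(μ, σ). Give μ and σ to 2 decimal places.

The p-quantile of Normal(μ,σ) is μ + z_p·σ, with z_{0.5} = 0 and z_{0.9} = 1.282.
Eliminate σ: μ = (z₂·x₁ − z₁·x₂)/(z₂ − z₁) = (1.282·5.73 − (0)·22)/1.282 = 5.73.
Then σ = (x₂ − x₁)/(z₂ − z₁) = (22 − 5.73)/1.282 = 12.70.

μ = 5.73, σ = 12.70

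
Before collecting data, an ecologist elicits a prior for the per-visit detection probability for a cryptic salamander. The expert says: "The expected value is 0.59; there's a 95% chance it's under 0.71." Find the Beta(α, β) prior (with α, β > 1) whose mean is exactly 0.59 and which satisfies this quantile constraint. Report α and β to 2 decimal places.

α ≈ 25.23, β ≈ 17.53

With mean 0.59 fixed, write α = 0.59s, β = 0.41s where s = α+β.
Need P(θ < 0.71) = 0.95 under Beta(0.59s, 0.41s). Normal approximation: (q−m)/√(m(1−m)/s) ≈ z_{0.95} = 1.64, so s ≈ 0.59·0.41·(1.64)²/(0.71−0.59)² = 45.4.
At s = 45.4: P(θ<0.71) ≈ 0.955. Adjusting to match 0.95 gives s ≈ 42.76.
So α = 0.59·42.76 ≈ 25.23, β = 0.41·42.76 ≈ 17.53.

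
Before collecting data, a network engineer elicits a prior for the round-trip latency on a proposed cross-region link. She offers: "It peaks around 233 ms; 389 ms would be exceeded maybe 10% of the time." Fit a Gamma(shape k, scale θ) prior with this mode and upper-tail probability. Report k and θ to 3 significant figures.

Gamma(k,θ) with k>1 has mode (k−1)θ, so θ = 233/(k−1).
Need P(X < 389) = 0.9 with θ tied to k this way. Start at k = 2, θ = 233: P(X<389) ≈ 0.497.
Too low — raise k to concentrate. Iterating converges to k ≈ 8.19.
Then θ = 233/(8.19−1) ≈ 32.4.

k ≈ 8.19, θ ≈ 32.4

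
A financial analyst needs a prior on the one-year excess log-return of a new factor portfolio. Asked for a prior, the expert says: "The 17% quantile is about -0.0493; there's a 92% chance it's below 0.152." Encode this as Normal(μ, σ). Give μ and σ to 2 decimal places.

μ = 0.03, σ = 0.09

For Normal(μ,σ), the p-quantile is μ + z_p·σ. Here z_{0.17} = -0.9542, z_{0.92} = 1.405.
So -0.0493 = μ − 0.9542σ and 0.152 = μ + 1.405σ.
Subtracting: σ = (0.152 − -0.0493)/(1.405 − (-0.9542)) = 0.09.
Then μ = -0.0493 − (-0.9542)·0.09 = 0.03.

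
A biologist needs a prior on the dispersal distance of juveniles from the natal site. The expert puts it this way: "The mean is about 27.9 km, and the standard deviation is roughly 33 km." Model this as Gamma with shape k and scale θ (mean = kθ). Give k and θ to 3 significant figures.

For Gamma(k, scale θ): mean = kθ, variance = kθ², so CV = 1/√k.
CV = SD/mean = 33/27.9 = 1.183, hence k = 1/CV² = 0.715.
Then θ = mean/k = 27.9/0.715 = 39.

k ≈ 0.715, θ ≈ 39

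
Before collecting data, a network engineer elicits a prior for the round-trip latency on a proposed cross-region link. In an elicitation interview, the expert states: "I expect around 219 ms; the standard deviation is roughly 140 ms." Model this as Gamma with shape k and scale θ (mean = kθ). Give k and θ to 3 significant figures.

For Gamma(k, scale θ): mean = kθ, variance = kθ², so CV = 1/√k.
CV = SD/mean = 140/219 = 0.6393, hence k = 1/CV² = 2.45.
Then θ = mean/k = 219/2.45 = 89.5.

k ≈ 2.45, θ ≈ 89.5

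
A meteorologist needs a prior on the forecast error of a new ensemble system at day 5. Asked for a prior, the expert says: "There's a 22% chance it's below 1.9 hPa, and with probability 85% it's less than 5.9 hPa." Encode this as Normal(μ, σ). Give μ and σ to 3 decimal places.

μ = 3.608, σ = 2.212

The p-quantile of Normal(μ,σ) is μ + z_p·σ, with z_{0.22} = -0.7722 and z_{0.85} = 1.036.
Eliminate σ: μ = (z₂·x₁ − z₁·x₂)/(z₂ − z₁) = (1.036·1.9 − (-0.7722)·5.9)/1.809 = 3.608.
Then σ = (x₂ − x₁)/(z₂ − z₁) = (5.9 − 1.9)/1.809 = 2.212.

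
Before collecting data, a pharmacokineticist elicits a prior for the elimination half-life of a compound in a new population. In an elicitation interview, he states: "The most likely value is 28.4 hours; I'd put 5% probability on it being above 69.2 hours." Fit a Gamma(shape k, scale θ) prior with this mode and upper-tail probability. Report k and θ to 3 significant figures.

Gamma(k,θ) with k>1 has mode (k−1)θ, so θ = 28.4/(k−1).
Need P(X < 69.2) = 0.95 with θ tied to k this way. Start at k = 2, θ = 28.4: P(X<69.2) ≈ 0.699.
Too low — raise k to concentrate. Iterating converges to k ≈ 4.43.
Then θ = 28.4/(4.43−1) ≈ 8.27.

k ≈ 4.43, θ ≈ 8.27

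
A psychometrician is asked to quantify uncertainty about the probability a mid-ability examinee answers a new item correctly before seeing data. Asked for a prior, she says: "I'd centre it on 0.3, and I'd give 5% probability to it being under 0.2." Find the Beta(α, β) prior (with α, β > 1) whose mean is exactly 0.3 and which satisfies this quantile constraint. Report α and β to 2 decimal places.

With mean 0.3 fixed, write α = 0.3s, β = 0.7s where s = α+β.
Need P(θ < 0.2) = 0.05 under Beta(0.3s, 0.7s). Normal approximation: (q−m)/√(m(1−m)/s) ≈ z_{0.05} = -1.64, so s ≈ 0.3·0.7·(-1.64)²/(0.2−0.3)² = 56.8.
At s = 56.8: P(θ<0.2) ≈ 0.041. Adjusting to match 0.05 gives s ≈ 50.97.
So α = 0.3·50.97 ≈ 15.29, β = 0.7·50.97 ≈ 35.68.

α ≈ 15.29, β ≈ 35.68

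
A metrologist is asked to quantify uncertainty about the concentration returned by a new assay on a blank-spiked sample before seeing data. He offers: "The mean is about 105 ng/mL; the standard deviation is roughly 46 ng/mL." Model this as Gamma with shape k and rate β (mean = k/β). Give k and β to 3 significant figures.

k ≈ 5.21, β ≈ 0.0496

For Gamma(k, rate β): mean = k/β, variance = k/β², so CV = 1/√k.
CV = SD/mean = 46/105 = 0.4381, hence k = 1/CV² = 5.21.
Then β = k/mean = 5.21/105 = 0.0496.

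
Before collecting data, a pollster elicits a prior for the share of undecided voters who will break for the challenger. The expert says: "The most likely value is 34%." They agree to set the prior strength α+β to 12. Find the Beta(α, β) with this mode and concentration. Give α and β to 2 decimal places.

α = 4.40, β = 7.60

For α,β > 1 the Beta mode is (α−1)/(α+β−2). With α+β = 12, the mode is (α−1)/10.
Set (α−1)/10 = 0.34 → α = 1 + 0.34·10 = 4.40.
β = 12 − α = 7.60.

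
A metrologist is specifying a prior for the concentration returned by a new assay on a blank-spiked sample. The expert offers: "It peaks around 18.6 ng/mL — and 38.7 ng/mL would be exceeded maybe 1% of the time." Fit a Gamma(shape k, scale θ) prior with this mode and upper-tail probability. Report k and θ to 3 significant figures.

k ≈ 10.1, θ ≈ 2.05

Gamma(k,θ) with k>1 has mode (k−1)θ, so θ = 18.6/(k−1).
Need P(X < 38.7) = 0.99 with θ tied to k this way. Start at k = 2, θ = 18.6: P(X<38.7) ≈ 0.615.
Too low — raise k to concentrate. Iterating converges to k ≈ 10.1.
Then θ = 18.6/(10.1−1) ≈ 2.05.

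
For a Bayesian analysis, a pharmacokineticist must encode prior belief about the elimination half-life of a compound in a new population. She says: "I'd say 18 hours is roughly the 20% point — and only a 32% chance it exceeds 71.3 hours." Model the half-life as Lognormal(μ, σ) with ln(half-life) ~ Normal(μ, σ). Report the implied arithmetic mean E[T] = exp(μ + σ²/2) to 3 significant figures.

E[T] ≈ 75.8 hours

If T ~ Lognormal(μ,σ) then ln T ~ Normal(μ,σ), so the p-quantile of ln T is μ + z_p·σ.
ln(18) = 2.89 and ln(71.3) = 4.267; z_{0.2} = -0.8416, z_{0.68} = 0.4677.
σ = (4.267 − 2.89)/(0.4677 − (-0.8416)) = 1.051.
μ = 2.89 − (-0.8416)·1.051 = 3.775.
E[T] = exp(μ + σ²/2) = exp(3.775 + 0.5526) = 75.8 hours.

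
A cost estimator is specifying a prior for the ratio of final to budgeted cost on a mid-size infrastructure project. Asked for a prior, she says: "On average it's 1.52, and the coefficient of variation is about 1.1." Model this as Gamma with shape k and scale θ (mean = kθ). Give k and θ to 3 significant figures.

For Gamma(k, scale θ): mean = kθ, variance = kθ², so CV = 1/√k.
CV = 1.1, hence k = 1/CV² = 0.826.
Then θ = mean/k = 1.52/0.826 = 1.84.

k ≈ 0.826, θ ≈ 1.84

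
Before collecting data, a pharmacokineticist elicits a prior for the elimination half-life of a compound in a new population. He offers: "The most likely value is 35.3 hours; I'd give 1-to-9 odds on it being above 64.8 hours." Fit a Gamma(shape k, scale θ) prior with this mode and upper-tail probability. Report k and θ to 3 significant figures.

Gamma(k,θ) with k>1 has mode (k−1)θ, so θ = 35.3/(k−1).
Need P(X < 64.8) = 0.9 with θ tied to k this way. Start at k = 2, θ = 35.3: P(X<64.8) ≈ 0.548.
Too low — raise k to concentrate. Iterating converges to k ≈ 6.17.
Then θ = 35.3/(6.17−1) ≈ 6.83.

k ≈ 6.17, θ ≈ 6.83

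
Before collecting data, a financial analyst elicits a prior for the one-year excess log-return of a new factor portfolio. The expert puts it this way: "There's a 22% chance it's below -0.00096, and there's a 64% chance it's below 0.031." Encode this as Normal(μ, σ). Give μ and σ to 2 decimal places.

μ = 0.02, σ = 0.03

For Normal(μ,σ), the p-quantile is μ + z_p·σ. Here z_{0.22} = -0.7722, z_{0.64} = 0.3585.
So -0.00096 = μ − 0.7722σ and 0.031 = μ + 0.3585σ.
Subtracting: σ = (0.031 − -0.00096)/(0.3585 − (-0.7722)) = 0.03.
Then μ = -0.00096 − (-0.7722)·0.03 = 0.02.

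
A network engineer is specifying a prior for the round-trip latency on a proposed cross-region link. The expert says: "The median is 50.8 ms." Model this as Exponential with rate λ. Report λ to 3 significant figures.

λ ≈ 0.0136

Exponential median = ln 2 / λ, so λ = ln 2 / 50.8 = 0.0136.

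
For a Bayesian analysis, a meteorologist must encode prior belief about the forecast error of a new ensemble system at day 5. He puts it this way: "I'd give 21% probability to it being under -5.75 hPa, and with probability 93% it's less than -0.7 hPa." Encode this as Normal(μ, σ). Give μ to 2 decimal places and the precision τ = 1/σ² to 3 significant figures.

The p-quantile of Normal(μ,σ) is μ + z_p·σ, with z_{0.21} = -0.8064 and z_{0.93} = 1.476.
Eliminate σ: μ = (z₂·x₁ − z₁·x₂)/(z₂ − z₁) = (1.476·-5.75 − (-0.8064)·-0.7)/2.282 = -3.97.
Then σ = (x₂ − x₁)/(z₂ − z₁) = (-0.7 − -5.75)/2.282 = 2.21.
Precision τ = 1/σ² = 1/2.213² = 0.204.

μ = -3.97, τ = 0.204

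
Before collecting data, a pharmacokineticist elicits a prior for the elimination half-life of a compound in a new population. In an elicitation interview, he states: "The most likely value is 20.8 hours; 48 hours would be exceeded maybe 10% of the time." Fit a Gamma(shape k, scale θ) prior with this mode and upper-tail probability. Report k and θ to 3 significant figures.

k ≈ 3.75, θ ≈ 7.56

Gamma(k,θ) with k>1 has mode (k−1)θ, so θ = 20.8/(k−1).
Need P(X < 48) = 0.9 with θ tied to k this way. Start at k = 2, θ = 20.8: P(X<48) ≈ 0.671.
Too low — raise k to concentrate. Iterating converges to k ≈ 3.75.
Then θ = 20.8/(3.75−1) ≈ 7.56.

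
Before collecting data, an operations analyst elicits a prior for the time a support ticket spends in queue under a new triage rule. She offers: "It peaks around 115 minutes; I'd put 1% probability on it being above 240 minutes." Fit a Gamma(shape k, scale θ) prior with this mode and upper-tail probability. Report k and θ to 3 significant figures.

k ≈ 10, θ ≈ 12.8

Gamma(k,θ) with k>1 has mode (k−1)θ, so θ = 115/(k−1).
Need P(X < 240) = 0.99 with θ tied to k this way. Start at k = 2, θ = 115: P(X<240) ≈ 0.617.
Too low — raise k to concentrate. Iterating converges to k ≈ 10.
Then θ = 115/(10−1) ≈ 12.8.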